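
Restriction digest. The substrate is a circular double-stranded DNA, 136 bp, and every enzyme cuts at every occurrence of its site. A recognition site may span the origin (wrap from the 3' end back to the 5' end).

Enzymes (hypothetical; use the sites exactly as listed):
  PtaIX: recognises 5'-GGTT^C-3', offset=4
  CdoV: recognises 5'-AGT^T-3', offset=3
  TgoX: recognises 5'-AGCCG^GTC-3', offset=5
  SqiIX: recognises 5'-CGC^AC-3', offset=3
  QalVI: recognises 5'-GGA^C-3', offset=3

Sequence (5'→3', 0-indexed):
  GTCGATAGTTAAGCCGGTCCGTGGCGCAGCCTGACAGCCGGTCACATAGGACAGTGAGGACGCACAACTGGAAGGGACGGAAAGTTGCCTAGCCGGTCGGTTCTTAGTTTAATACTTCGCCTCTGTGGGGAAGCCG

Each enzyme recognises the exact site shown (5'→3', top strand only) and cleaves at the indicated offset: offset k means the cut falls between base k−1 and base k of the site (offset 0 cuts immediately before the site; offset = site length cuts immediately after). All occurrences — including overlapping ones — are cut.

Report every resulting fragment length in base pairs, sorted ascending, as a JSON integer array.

[3,6,7,7,8,9,9,10,11,14,24,28]

Per-enzyme occurrences:
  PtaIX (GGTTC, off=4): starts [98] → cuts [102]
  CdoV (AGTT, off=3): starts [6, 82, 105] → cuts [9, 85, 108]
  TgoX (AGCCGGTC, off=5): starts [11, 35, 90, 131] → cuts [0, 16, 40, 95]
  SqiIX (CGCAC, off=3): starts [60] → cuts [63]
  QalVI (GGAC, off=3): starts [48, 57, 74] → cuts [51, 60, 77]

Pooled cuts: [0, 9, 16, 40, 51, 60, 63, 77, 85, 95, 102, 108]

Fragment lengths:
  0→9: 9 bp
  9→16: 7 bp
  16→40: 24 bp
  40→51: 11 bp
  51→60: 9 bp
  60→63: 3 bp
  63→77: 14 bp
  77→85: 8 bp
  85→95: 10 bp
  95→102: 7 bp
  102→108: 6 bp
  108→0 (wrap): 136-108+0 = 28 bp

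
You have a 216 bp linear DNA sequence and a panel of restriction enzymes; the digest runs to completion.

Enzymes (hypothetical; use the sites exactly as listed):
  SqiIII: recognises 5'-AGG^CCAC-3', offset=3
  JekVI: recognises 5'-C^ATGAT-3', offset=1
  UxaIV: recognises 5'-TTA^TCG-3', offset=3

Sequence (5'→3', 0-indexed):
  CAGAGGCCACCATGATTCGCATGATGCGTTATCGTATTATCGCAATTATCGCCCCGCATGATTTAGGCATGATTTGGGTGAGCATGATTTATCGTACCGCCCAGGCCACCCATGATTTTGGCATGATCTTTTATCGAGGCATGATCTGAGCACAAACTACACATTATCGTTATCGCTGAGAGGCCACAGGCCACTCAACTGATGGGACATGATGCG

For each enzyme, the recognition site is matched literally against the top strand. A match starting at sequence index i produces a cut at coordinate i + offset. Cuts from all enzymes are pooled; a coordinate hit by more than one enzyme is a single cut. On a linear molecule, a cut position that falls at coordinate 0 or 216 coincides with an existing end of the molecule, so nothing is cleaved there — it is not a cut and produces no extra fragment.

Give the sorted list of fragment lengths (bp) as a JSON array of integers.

Per-enzyme occurrences:
  SqiIII (AGGCCAC, off=3): starts [3, 102, 180, 187] → cuts [6, 105, 183, 190]
  JekVI (CATGAT, off=1): starts [10, 19, 56, 67, 82, 110, 121, 139, 207] → cuts [11, 20, 57, 68, 83, 111, 122, 140, 208]
  UxaIV (TTATCG, off=3): starts [28, 36, 45, 88, 130, 163, 169] → cuts [31, 39, 48, 91, 133, 166, 172]

All cut coordinates (distinct, sorted): [6, 11, 20, 31, 39, 48, 57, 68, 83, 91, 105, 111, 122, 133, 140, 166, 172, 183, 190, 208]

Fragments:
  [0,6): 6 bp
  [6,11): 5 bp
  [11,20): 9 bp
  [20,31): 11 bp
  [31,39): 8 bp
  [39,48): 9 bp
  [48,57): 9 bp
  [57,68): 11 bp
  [68,83): 15 bp
  [83,91): 8 bp
  [91,105): 14 bp
  [105,111): 6 bp
  [111,122): 11 bp
  [122,133): 11 bp
  [133,140): 7 bp
  [140,166): 26 bp
  [166,172): 6 bp
  [172,183): 11 bp
  [183,190): 7 bp
  [190,208): 18 bp
  [208,216): 8 bp

[5,6,6,6,7,7,8,8,8,9,9,9,11,11,11,11,11,14,15,18,26]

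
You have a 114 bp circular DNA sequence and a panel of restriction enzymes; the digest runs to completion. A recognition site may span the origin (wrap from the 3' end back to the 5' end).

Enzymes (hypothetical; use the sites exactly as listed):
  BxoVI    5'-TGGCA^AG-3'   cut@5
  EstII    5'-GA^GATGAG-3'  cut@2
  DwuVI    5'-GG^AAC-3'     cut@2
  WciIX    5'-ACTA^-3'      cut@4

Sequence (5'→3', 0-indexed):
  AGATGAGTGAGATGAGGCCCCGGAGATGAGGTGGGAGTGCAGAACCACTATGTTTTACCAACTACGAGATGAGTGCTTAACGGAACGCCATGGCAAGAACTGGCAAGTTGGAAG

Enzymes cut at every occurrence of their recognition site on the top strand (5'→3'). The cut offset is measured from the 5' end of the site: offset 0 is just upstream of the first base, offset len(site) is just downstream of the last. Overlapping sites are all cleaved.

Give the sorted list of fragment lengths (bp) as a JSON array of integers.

[3,9,10,10,12,14,14,16,26]

Site scan:
  BxoVI (TGGCAAG, off=5): starts [90, 100] → cuts [95, 105]
  EstII (GAGATGAG, off=2): starts [8, 22, 65, 113] → cuts [1, 10, 24, 67]
  DwuVI (GGAAC, off=2): starts [81] → cuts [83]
  WciIX (ACTA, off=4): starts [46, 60] → cuts [50, 64]

All cut coordinates (distinct, sorted): [1, 10, 24, 50, 64, 67, 83, 95, 105]

Fragment lengths:
  1→10: 9 bp
  10→24: 14 bp
  24→50: 26 bp
  50→64: 14 bp
  64→67: 3 bp
  67→83: 16 bp
  83→95: 12 bp
  95→105: 10 bp
  105→1 (wrap): 114-105+1 = 10 bp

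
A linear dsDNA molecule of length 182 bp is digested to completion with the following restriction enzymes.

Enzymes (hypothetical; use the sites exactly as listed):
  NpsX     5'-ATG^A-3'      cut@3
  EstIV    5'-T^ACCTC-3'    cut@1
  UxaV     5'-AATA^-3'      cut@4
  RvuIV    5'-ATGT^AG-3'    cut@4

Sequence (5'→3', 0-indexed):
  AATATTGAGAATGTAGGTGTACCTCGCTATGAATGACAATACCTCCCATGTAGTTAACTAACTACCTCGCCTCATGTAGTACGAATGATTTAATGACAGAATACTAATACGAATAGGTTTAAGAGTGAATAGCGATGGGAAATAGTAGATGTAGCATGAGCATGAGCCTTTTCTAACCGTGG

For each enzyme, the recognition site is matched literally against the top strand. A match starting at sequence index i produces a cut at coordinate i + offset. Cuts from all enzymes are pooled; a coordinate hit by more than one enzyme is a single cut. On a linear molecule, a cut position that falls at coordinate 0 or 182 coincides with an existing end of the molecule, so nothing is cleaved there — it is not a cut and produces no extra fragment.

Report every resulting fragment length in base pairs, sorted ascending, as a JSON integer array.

[1,4,4,5,6,6,6,6,6,8,8,8,10,10,10,11,12,13,14,16,18]

Scan for sites:
  NpsX (ATGA, off=3): starts [28, 32, 84, 92, 155, 161] → cuts [31, 35, 87, 95, 158, 164]
  EstIV (TACCTC, off=1): starts [19, 39, 62] → cuts [20, 40, 63]
  UxaV (AATA, off=4): starts [0, 37, 99, 105, 111, 127, 140] → cuts [4, 41, 103, 109, 115, 131, 144]
  RvuIV (ATGTAG, off=4): starts [10, 47, 73, 148] → cuts [14, 51, 77, 152]

All cut coordinates (distinct, sorted): [4, 14, 20, 31, 35, 40, 41, 51, 63, 77, 87, 95, 103, 109, 115, 131, 144, 152, 158, 164]

Fragment lengths:
  [0,4): 4 bp
  [4,14): 10 bp
  [14,20): 6 bp
  [20,31): 11 bp
  [31,35): 4 bp
  [35,40): 5 bp
  [40,41): 1 bp
  [41,51): 10 bp
  [51,63): 12 bp
  [63,77): 14 bp
  [77,87): 10 bp
  [87,95): 8 bp
  [95,103): 8 bp
  [103,109): 6 bp
  [109,115): 6 bp
  [115,131): 16 bp
  [131,144): 13 bp
  [144,152): 8 bp
  [152,158): 6 bp
  [158,164): 6 bp
  [164,182): 18 bp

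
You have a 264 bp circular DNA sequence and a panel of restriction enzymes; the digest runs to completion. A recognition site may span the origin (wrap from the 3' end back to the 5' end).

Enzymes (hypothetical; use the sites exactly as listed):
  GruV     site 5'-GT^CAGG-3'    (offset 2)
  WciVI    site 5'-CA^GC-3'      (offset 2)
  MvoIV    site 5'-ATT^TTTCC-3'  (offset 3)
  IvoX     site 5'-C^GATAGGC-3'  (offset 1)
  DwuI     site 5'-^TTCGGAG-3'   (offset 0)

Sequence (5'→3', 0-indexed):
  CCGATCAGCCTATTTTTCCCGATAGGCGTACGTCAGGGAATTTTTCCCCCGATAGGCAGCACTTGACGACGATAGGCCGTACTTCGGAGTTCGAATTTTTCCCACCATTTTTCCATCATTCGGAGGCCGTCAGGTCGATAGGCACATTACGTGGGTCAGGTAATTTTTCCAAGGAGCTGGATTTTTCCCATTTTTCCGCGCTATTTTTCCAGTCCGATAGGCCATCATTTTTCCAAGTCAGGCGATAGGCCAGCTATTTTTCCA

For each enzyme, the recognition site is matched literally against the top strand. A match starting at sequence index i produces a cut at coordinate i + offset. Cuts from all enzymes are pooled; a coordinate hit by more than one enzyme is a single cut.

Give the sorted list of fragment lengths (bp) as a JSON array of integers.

Site scan:
  GruV GTCAGG/2: at [31, 128, 154, 236] ⇒ [33, 130, 156, 238]
  WciVI CAGC/2: at [5, 56, 250] ⇒ [7, 58, 252]
  MvoIV ATTTTTCC/3: at [11, 39, 94, 106, 162, 180, 189, 202, 226, 255] ⇒ [14, 42, 97, 109, 165, 183, 192, 205, 229, 258]
  IvoX CGATAGGC/1: at [19, 49, 69, 135, 214, 242] ⇒ [20, 50, 70, 136, 215, 243]
  DwuI TTCGGAG/0: at [82, 118] ⇒ [82, 118]

All cut coordinates (distinct, sorted): [7, 14, 20, 33, 42, 50, 58, 70, 82, 97, 109, 118, 130, 136, 156, 165, 183, 192, 205, 215, 229, 238, 243, 252, 258]

Fragment lengths:
  7→14: 7 bp
  14→20: 6 bp
  20→33: 13 bp
  33→42: 9 bp
  42→50: 8 bp
  50→58: 8 bp
  58→70: 12 bp
  70→82: 12 bp
  82→97: 15 bp
  97→109: 12 bp
  109→118: 9 bp
  118→130: 12 bp
  130→136: 6 bp
  136→156: 20 bp
  156→165: 9 bp
  165→183: 18 bp
  183→192: 9 bp
  192→205: 13 bp
  205→215: 10 bp
  215→229: 14 bp
  229→238: 9 bp
  238→243: 5 bp
  243→252: 9 bp
  252→258: 6 bp
  258→7 (wrap): 264-258+7 = 13 bp

[5,6,6,6,7,8,8,9,9,9,9,9,9,10,12,12,12,12,13,13,13,14,15,18,20]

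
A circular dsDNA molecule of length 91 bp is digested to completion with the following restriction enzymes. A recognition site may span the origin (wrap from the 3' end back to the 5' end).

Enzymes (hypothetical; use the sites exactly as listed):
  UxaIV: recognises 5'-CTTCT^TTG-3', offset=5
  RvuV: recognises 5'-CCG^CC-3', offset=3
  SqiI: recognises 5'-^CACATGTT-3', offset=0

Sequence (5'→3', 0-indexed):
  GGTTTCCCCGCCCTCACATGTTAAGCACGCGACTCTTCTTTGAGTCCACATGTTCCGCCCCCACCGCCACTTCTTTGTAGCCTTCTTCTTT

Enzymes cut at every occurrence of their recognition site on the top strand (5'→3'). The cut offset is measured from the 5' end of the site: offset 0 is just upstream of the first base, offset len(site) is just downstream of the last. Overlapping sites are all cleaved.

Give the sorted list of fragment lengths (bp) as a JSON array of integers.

[4,7,8,9,11,12,15,25]

Scan for sites:
  UxaIV (CTTCTTTG, off=5): starts [34, 69, 84] → cuts [39, 74, 89]
  RvuV (CCGCC, off=3): starts [7, 54, 63] → cuts [10, 57, 66]
  SqiI (CACATGTT, off=0): starts [14, 46] → cuts [14, 46]

Pooled cuts: [10, 14, 39, 46, 57, 66, 74, 89]

Fragment lengths:
  10→14: 4 bp
  14→39: 25 bp
  39→46: 7 bp
  46→57: 11 bp
  57→66: 9 bp
  66→74: 8 bp
  74→89: 15 bp
  89→10 (wrap): 91-89+10 = 12 bp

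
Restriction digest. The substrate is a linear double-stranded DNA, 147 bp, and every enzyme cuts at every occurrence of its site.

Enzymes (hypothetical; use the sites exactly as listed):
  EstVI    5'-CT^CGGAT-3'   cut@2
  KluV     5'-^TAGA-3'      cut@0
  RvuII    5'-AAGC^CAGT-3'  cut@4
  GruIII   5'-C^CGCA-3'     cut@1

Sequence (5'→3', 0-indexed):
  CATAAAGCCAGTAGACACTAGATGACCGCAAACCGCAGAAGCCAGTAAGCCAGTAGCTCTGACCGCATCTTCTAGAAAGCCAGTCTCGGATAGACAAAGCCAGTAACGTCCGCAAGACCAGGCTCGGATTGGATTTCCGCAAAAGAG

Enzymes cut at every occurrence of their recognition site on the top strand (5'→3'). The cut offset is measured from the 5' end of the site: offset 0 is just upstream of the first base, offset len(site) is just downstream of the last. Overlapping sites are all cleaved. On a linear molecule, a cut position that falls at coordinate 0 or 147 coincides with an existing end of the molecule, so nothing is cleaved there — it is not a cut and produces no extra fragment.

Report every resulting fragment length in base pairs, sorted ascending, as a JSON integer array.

Per-enzyme occurrences:
  EstVI CTCGGAT/2: at [84, 122] ⇒ [86, 124]
  KluV TAGA/0: at [11, 18, 72, 90] ⇒ [11, 18, 72, 90]
  RvuII AAGCCAGT/4: at [4, 38, 46, 76, 96] ⇒ [8, 42, 50, 80, 100]
  GruIII CCGCA/1: at [25, 32, 62, 109, 136] ⇒ [26, 33, 63, 110, 137]

All cut coordinates (distinct, sorted): [8, 11, 18, 26, 33, 42, 50, 63, 72, 80, 86, 90, 100, 110, 124, 137]

Fragment lengths:
  [0,8): 8 bp
  [8,11): 3 bp
  [11,18): 7 bp
  [18,26): 8 bp
  [26,33): 7 bp
  [33,42): 9 bp
  [42,50): 8 bp
  [50,63): 13 bp
  [63,72): 9 bp
  [72,80): 8 bp
  [80,86): 6 bp
  [86,90): 4 bp
  [90,100): 10 bp
  [100,110): 10 bp
  [110,124): 14 bp
  [124,137): 13 bp
  [137,147): 10 bp

[3,4,6,7,7,8,8,8,8,9,9,10,10,10,13,13,14]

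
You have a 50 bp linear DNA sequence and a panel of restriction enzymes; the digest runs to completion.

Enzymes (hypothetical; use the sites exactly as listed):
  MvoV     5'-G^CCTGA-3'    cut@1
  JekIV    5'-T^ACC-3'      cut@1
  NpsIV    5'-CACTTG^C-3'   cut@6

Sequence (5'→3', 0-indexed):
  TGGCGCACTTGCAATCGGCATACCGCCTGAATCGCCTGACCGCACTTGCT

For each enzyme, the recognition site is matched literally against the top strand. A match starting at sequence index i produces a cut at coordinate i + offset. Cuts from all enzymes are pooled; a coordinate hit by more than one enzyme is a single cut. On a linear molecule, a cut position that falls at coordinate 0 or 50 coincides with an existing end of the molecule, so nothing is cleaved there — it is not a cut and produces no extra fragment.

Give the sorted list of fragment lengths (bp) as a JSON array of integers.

[2,4,9,10,11,14]

Site scan:
  MvoV GCCTGA/1: at [24, 33] ⇒ [25, 34]
  JekIV TACC/1: at [20] ⇒ [21]
  NpsIV CACTTGC/6: at [5, 42] ⇒ [11, 48]

Pooled cuts: [11, 21, 25, 34, 48]

Fragments:
  [0,11): 11 bp
  [11,21): 10 bp
  [21,25): 4 bp
  [25,34): 9 bp
  [34,48): 14 bp
  [48,50): 2 bp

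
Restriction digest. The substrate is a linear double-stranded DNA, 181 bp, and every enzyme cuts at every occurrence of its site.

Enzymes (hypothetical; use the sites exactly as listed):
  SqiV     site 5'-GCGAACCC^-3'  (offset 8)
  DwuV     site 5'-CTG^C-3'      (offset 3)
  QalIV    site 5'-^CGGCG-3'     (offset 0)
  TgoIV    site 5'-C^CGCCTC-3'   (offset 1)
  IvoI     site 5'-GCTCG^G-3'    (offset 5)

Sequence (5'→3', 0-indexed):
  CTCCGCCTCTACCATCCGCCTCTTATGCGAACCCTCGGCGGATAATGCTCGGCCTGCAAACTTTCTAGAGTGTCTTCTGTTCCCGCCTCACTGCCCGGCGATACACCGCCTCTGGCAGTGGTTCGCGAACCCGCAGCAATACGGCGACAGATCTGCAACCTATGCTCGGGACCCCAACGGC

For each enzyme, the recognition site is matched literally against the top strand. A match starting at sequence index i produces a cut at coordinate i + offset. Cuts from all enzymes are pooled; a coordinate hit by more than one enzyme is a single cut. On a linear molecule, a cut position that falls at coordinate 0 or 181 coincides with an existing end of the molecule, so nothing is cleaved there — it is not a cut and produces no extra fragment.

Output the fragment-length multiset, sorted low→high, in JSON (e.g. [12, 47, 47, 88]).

Per-enzyme occurrences:
  SqiV (GCGAACCC, off=8): starts [26, 124] → cuts [34, 132]
  DwuV (CTGC, off=3): starts [53, 90, 152] → cuts [56, 93, 155]
  QalIV (CGGCG, off=0): starts [35, 95, 141] → cuts [35, 95, 141]
  TgoIV (CCGCCTC, off=1): starts [2, 15, 82, 105] → cuts [3, 16, 83, 106]
  IvoI (GCTCGG, off=5): starts [46, 163] → cuts [51, 168]

Pooled cuts: [3, 16, 34, 35, 51, 56, 83, 93, 95, 106, 132, 141, 155, 168]

Fragment lengths:
  [0,3): 3 bp
  [3,16): 13 bp
  [16,34): 18 bp
  [34,35): 1 bp
  [35,51): 16 bp
  [51,56): 5 bp
  [56,83): 27 bp
  [83,93): 10 bp
  [93,95): 2 bp
  [95,106): 11 bp
  [106,132): 26 bp
  [132,141): 9 bp
  [141,155): 14 bp
  [155,168): 13 bp
  [168,181): 13 bp

[1,2,3,5,9,10,11,13,13,13,14,16,18,26,27]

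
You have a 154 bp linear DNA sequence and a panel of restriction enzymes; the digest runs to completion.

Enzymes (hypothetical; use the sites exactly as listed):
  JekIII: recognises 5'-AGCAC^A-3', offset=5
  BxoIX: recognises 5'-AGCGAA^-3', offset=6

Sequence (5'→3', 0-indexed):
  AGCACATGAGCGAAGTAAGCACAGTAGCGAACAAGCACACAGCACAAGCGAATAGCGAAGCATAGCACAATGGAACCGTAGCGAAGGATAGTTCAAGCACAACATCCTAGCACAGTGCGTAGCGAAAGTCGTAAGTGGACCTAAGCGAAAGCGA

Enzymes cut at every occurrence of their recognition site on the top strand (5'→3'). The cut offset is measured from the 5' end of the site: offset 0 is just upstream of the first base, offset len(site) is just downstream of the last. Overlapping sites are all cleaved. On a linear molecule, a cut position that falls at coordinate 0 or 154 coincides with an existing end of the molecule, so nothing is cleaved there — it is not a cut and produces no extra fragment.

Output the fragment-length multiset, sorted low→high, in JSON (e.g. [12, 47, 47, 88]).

Per-enzyme occurrences:
  JekIII (AGCACA, off=5): starts [0, 17, 33, 40, 63, 95, 108] → cuts [5, 22, 38, 45, 68, 100, 113]
  BxoIX (AGCGAA, off=6): starts [8, 25, 46, 53, 79, 120, 143] → cuts [14, 31, 52, 59, 85, 126, 149]

All cut coordinates (distinct, sorted): [5, 14, 22, 31, 38, 45, 52, 59, 68, 85, 100, 113, 126, 149]

Fragment lengths:
  [0,5): 5 bp
  [5,14): 9 bp
  [14,22): 8 bp
  [22,31): 9 bp
  [31,38): 7 bp
  [38,45): 7 bp
  [45,52): 7 bp
  [52,59): 7 bp
  [59,68): 9 bp
  [68,85): 17 bp
  [85,100): 15 bp
  [100,113): 13 bp
  [113,126): 13 bp
  [126,149): 23 bp
  [149,154): 5 bp

[5,5,7,7,7,7,8,9,9,9,13,13,15,17,23]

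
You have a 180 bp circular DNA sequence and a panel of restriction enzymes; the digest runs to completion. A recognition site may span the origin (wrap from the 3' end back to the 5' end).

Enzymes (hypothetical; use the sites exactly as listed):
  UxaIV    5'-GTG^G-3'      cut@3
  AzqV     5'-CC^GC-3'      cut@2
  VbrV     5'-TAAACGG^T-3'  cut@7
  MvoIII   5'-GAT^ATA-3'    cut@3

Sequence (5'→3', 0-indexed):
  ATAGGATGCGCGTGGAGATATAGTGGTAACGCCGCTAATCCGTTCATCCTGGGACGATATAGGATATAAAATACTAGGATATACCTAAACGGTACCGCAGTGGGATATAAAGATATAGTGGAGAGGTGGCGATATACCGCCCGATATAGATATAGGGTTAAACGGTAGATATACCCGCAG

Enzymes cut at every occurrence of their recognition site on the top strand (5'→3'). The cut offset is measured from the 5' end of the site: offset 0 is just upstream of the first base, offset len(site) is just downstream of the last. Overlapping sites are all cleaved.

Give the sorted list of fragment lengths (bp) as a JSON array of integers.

Scan for sites:
  UxaIV (GTGG, off=3): starts [11, 22, 99, 117, 125] → cuts [14, 25, 102, 120, 128]
  AzqV (CCGC, off=2): starts [31, 94, 136, 174] → cuts [33, 96, 138, 176]
  VbrV (TAAACGGT, off=7): starts [85, 158] → cuts [92, 165]
  MvoIII (GATATA, off=3): starts [16, 55, 62, 77, 103, 111, 130, 142, 148, 167] → cuts [19, 58, 65, 80, 106, 114, 133, 145, 151, 170]

Pooled cuts: [14, 19, 25, 33, 58, 65, 80, 92, 96, 102, 106, 114, 120, 128, 133, 138, 145, 151, 165, 170, 176]

Fragments:
  14→19: 5 bp
  19→25: 6 bp
  25→33: 8 bp
  33→58: 25 bp
  58→65: 7 bp
  65→80: 15 bp
  80→92: 12 bp
  92→96: 4 bp
  96→102: 6 bp
  102→106: 4 bp
  106→114: 8 bp
  114→120: 6 bp
  120→128: 8 bp
  128→133: 5 bp
  133→138: 5 bp
  138→145: 7 bp
  145→151: 6 bp
  151→165: 14 bp
  165→170: 5 bp
  170→176: 6 bp
  176→14 (wrap): 180-176+14 = 18 bp

[4,4,5,5,5,5,6,6,6,6,6,7,7,8,8,8,12,14,15,18,25]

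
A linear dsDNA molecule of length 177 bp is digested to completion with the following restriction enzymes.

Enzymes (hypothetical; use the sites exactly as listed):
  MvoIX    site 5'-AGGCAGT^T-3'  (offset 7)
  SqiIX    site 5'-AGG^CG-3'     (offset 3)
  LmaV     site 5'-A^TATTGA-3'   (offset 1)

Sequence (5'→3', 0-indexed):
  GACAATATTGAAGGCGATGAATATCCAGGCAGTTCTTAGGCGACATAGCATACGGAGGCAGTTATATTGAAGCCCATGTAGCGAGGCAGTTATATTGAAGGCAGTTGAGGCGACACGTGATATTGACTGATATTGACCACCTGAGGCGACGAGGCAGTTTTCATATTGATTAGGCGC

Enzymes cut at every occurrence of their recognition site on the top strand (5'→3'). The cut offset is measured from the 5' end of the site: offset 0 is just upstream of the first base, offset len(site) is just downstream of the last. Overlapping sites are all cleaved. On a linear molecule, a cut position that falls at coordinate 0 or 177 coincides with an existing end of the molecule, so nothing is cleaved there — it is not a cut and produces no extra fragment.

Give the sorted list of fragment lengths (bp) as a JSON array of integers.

[2,2,3,5,5,5,7,9,10,10,11,12,13,16,19,22,26]

Per-enzyme occurrences:
  MvoIX AGGCAGTT/7: at [26, 55, 83, 98, 151] ⇒ [33, 62, 90, 105, 158]
  SqiIX AGGCG/3: at [11, 37, 107, 143, 171] ⇒ [14, 40, 110, 146, 174]
  LmaV ATATTGA/1: at [4, 63, 91, 119, 129, 162] ⇒ [5, 64, 92, 120, 130, 163]

Pooled cuts: [5, 14, 33, 40, 62, 64, 90, 92, 105, 110, 120, 130, 146, 158, 163, 174]

Fragment lengths:
  [0,5): 5 bp
  [5,14): 9 bp
  [14,33): 19 bp
  [33,40): 7 bp
  [40,62): 22 bp
  [62,64): 2 bp
  [64,90): 26 bp
  [90,92): 2 bp
  [92,105): 13 bp
  [105,110): 5 bp
  [110,120): 10 bp
  [120,130): 10 bp
  [130,146): 16 bp
  [146,158): 12 bp
  [158,163): 5 bp
  [163,174): 11 bp
  [174,177): 3 bp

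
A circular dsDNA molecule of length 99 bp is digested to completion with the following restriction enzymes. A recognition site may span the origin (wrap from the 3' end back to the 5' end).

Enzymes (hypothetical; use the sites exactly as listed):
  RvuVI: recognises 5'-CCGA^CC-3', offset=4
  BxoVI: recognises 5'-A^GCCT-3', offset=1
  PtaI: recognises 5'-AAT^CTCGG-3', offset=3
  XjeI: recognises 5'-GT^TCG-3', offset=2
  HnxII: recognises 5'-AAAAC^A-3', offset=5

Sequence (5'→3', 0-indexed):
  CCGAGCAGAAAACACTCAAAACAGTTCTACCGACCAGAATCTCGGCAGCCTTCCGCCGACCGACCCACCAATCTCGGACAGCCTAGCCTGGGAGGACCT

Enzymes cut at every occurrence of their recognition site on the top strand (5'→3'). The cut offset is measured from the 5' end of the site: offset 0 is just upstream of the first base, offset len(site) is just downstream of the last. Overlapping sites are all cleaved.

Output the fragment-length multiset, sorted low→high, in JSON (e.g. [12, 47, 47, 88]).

Scan for sites:
  RvuVI (CCGACC, off=4): starts [29, 55, 59] → cuts [33, 59, 63]
  BxoVI (AGCCT, off=1): starts [46, 79, 84] → cuts [47, 80, 85]
  PtaI (AATCTCGG, off=3): starts [37, 69] → cuts [40, 72]
  XjeI (GTTCG, off=2): no sites
  HnxII (AAAACA, off=5): starts [8, 17] → cuts [13, 22]

Pooled cuts: [13, 22, 33, 40, 47, 59, 63, 72, 80, 85]

Fragments:
  13→22: 9 bp
  22→33: 11 bp
  33→40: 7 bp
  40→47: 7 bp
  47→59: 12 bp
  59→63: 4 bp
  63→72: 9 bp
  72→80: 8 bp
  80→85: 5 bp
  85→13 (wrap): 99-85+13 = 27 bp

[4,5,7,7,8,9,9,11,12,27]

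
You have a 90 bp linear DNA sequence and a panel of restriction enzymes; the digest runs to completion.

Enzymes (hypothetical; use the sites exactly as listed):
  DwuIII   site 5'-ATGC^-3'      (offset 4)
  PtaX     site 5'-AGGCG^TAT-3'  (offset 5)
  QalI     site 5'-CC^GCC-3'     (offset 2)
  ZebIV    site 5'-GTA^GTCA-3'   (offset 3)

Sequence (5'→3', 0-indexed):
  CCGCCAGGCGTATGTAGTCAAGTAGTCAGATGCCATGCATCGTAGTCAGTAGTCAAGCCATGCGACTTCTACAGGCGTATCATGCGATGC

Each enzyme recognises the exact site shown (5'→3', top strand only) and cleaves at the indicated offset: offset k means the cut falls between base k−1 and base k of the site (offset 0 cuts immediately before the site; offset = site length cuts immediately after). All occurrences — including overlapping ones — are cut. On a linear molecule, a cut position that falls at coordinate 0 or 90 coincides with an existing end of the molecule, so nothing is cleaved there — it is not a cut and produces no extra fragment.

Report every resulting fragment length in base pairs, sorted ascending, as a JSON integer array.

[2,5,5,6,6,7,8,8,8,9,12,14]

Per-enzyme occurrences:
  DwuIII (ATGC, off=4): starts [29, 34, 59, 81, 86] → cuts [33, 38, 63, 85] (position 90 is a terminus of the linear molecule — no cut)
  PtaX (AGGCGTAT, off=5): starts [5, 72] → cuts [10, 77]
  QalI (CCGCC, off=2): starts [0] → cuts [2]
  ZebIV (GTAGTCA, off=3): starts [13, 21, 41, 48] → cuts [16, 24, 44, 51]

All cut coordinates (distinct, sorted): [2, 10, 16, 24, 33, 38, 44, 51, 63, 77, 85]

Fragments:
  [0,2): 2 bp
  [2,10): 8 bp
  [10,16): 6 bp
  [16,24): 8 bp
  [24,33): 9 bp
  [33,38): 5 bp
  [38,44): 6 bp
  [44,51): 7 bp
  [51,63): 12 bp
  [63,77): 14 bp
  [77,85): 8 bp
  [85,90): 5 bp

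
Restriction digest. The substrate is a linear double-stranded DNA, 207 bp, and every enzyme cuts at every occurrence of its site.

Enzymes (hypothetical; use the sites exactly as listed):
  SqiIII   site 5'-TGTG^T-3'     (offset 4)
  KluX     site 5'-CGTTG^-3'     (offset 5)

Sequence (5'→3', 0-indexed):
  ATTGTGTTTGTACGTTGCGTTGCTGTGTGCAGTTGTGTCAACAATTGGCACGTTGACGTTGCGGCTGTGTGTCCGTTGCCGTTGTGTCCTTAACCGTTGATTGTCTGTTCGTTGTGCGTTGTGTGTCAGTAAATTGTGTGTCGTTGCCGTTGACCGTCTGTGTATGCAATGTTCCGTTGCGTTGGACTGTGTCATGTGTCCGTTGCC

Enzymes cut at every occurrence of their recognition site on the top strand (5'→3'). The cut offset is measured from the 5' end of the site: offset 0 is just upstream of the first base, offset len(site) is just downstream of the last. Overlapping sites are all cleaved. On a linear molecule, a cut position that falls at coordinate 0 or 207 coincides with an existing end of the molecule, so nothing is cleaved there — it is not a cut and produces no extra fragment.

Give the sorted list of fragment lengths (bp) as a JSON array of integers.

Per-enzyme occurrences:
  SqiIII (TGTGT, off=4): starts [2, 23, 33, 65, 67, 82, 119, 121, 134, 136, 158, 187, 194] → cuts [6, 27, 37, 69, 71, 86, 123, 125, 138, 140, 162, 191, 198]
  KluX (CGTTG, off=5): starts [12, 17, 50, 56, 73, 79, 94, 109, 116, 141, 147, 174, 179, 200] → cuts [17, 22, 55, 61, 78, 84, 99, 114, 121, 146, 152, 179, 184, 205]

All cut coordinates (distinct, sorted): [6, 17, 22, 27, 37, 55, 61, 69, 71, 78, 84, 86, 99, 114, 121, 123, 125, 138, 140, 146, 152, 162, 179, 184, 191, 198, 205]

Fragment lengths:
  [0,6): 6 bp
  [6,17): 11 bp
  [17,22): 5 bp
  [22,27): 5 bp
  [27,37): 10 bp
  [37,55): 18 bp
  [55,61): 6 bp
  [61,69): 8 bp
  [69,71): 2 bp
  [71,78): 7 bp
  [78,84): 6 bp
  [84,86): 2 bp
  [86,99): 13 bp
  [99,114): 15 bp
  [114,121): 7 bp
  [121,123): 2 bp
  [123,125): 2 bp
  [125,138): 13 bp
  [138,140): 2 bp
  [140,146): 6 bp
  [146,152): 6 bp
  [152,162): 10 bp
  [162,179): 17 bp
  [179,184): 5 bp
  [184,191): 7 bp
  [191,198): 7 bp
  [198,205): 7 bp
  [205,207): 2 bp

[2,2,2,2,2,2,5,5,5,6,6,6,6,6,7,7,7,7,7,8,10,10,11,13,13,15,17,18]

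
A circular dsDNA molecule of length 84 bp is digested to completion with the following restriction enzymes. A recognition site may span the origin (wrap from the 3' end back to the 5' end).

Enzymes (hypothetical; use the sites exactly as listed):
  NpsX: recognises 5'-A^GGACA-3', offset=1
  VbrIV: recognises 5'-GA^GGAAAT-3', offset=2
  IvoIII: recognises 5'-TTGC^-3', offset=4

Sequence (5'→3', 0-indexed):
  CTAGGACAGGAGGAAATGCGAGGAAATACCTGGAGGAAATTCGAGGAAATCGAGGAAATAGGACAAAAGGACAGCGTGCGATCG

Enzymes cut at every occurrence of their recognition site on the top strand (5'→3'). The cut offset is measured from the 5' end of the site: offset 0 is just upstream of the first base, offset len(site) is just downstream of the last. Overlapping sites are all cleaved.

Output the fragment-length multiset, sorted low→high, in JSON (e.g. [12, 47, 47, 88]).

Site scan:
  NpsX AGGACA/1: at [2, 59, 67] ⇒ [3, 60, 68]
  VbrIV GAGGAAAT/2: at [9, 19, 32, 42, 51] ⇒ [11, 21, 34, 44, 53]
  IvoIII (TTGC, off=4): no sites

All cut coordinates (distinct, sorted): [3, 11, 21, 34, 44, 53, 60, 68]

Fragments:
  3→11: 8 bp
  11→21: 10 bp
  21→34: 13 bp
  34→44: 10 bp
  44→53: 9 bp
  53→60: 7 bp
  60→68: 8 bp
  68→3 (wrap): 84-68+3 = 19 bp

[7,8,8,9,10,10,13,19]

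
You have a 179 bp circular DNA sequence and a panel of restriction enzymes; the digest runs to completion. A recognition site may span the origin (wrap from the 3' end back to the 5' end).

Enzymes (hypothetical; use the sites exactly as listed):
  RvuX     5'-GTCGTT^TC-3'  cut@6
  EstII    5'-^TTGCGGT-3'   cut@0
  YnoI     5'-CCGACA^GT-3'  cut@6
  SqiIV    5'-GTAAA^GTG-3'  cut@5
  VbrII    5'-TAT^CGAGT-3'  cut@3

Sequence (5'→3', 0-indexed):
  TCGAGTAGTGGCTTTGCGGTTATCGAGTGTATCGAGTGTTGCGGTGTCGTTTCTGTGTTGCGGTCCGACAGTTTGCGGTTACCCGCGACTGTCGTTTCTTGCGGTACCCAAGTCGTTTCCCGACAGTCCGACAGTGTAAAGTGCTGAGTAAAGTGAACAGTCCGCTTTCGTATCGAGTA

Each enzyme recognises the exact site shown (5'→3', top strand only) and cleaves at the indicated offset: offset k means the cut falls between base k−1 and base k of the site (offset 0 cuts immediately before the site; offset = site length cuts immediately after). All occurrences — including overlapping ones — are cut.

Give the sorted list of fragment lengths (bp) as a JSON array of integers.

[2,2,6,6,7,7,8,8,9,10,12,12,13,13,19,21,24]

Per-enzyme occurrences:
  RvuX GTCGTTTC/6: at [45, 90, 111] ⇒ [51, 96, 117]
  EstII TTGCGGT/0: at [13, 38, 57, 72, 98] ⇒ [13, 38, 57, 72, 98]
  YnoI CCGACAGT/6: at [64, 119, 127] ⇒ [70, 125, 133]
  SqiIV GTAAAGTG/5: at [135, 147] ⇒ [140, 152]
  VbrII TATCGAGT/3: at [20, 29, 170, 177] ⇒ [1, 23, 32, 173]

All cut coordinates (distinct, sorted): [1, 13, 23, 32, 38, 51, 57, 70, 72, 96, 98, 117, 125, 133, 140, 152, 173]

Fragments:
  1→13: 12 bp
  13→23: 10 bp
  23→32: 9 bp
  32→38: 6 bp
  38→51: 13 bp
  51→57: 6 bp
  57→70: 13 bp
  70→72: 2 bp
  72→96: 24 bp
  96→98: 2 bp
  98→117: 19 bp
  117→125: 8 bp
  125→133: 8 bp
  133→140: 7 bp
  140→152: 12 bp
  152→173: 21 bp
  173→1 (wrap): 179-173+1 = 7 bp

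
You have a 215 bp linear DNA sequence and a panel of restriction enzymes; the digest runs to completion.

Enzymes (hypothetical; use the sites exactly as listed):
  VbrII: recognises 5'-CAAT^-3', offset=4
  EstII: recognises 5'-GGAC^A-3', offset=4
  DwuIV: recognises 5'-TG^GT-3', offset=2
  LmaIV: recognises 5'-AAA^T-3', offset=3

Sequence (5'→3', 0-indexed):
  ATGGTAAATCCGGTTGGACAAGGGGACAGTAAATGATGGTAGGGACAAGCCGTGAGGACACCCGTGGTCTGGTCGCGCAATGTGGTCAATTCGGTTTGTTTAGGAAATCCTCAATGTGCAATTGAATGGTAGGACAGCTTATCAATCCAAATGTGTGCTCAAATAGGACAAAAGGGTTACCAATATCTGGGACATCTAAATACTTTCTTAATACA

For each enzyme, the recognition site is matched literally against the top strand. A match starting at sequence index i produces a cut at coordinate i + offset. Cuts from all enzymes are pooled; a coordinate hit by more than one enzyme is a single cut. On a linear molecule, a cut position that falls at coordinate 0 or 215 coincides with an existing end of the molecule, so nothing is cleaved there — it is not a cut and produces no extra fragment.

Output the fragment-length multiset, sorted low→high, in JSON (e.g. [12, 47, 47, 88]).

[3,3,5,5,5,5,6,6,6,6,7,7,7,7,8,8,8,9,10,11,11,12,13,15,15,17]

Per-enzyme occurrences:
  VbrII (CAAT, off=4): starts [77, 86, 111, 118, 142, 180] → cuts [81, 90, 115, 122, 146, 184]
  EstII (GGACA, off=4): starts [15, 23, 42, 55, 131, 165, 189] → cuts [19, 27, 46, 59, 135, 169, 193]
  DwuIV (TGGT, off=2): starts [1, 36, 64, 69, 82, 126] → cuts [3, 38, 66, 71, 84, 128]
  LmaIV (AAAT, off=3): starts [5, 30, 104, 148, 160, 197] → cuts [8, 33, 107, 151, 163, 200]

All cut coordinates (distinct, sorted): [3, 8, 19, 27, 33, 38, 46, 59, 66, 71, 81, 84, 90, 107, 115, 122, 128, 135, 146, 151, 163, 169, 184, 193, 200]

Fragments:
  [0,3): 3 bp
  [3,8): 5 bp
  [8,19): 11 bp
  [19,27): 8 bp
  [27,33): 6 bp
  [33,38): 5 bp
  [38,46): 8 bp
  [46,59): 13 bp
  [59,66): 7 bp
  [66,71): 5 bp
  [71,81): 10 bp
  [81,84): 3 bp
  [84,90): 6 bp
  [90,107): 17 bp
  [107,115): 8 bp
  [115,122): 7 bp
  [122,128): 6 bp
  [128,135): 7 bp
  [135,146): 11 bp
  [146,151): 5 bp
  [151,163): 12 bp
  [163,169): 6 bp
  [169,184): 15 bp
  [184,193): 9 bp
  [193,200): 7 bp
  [200,215): 15 bp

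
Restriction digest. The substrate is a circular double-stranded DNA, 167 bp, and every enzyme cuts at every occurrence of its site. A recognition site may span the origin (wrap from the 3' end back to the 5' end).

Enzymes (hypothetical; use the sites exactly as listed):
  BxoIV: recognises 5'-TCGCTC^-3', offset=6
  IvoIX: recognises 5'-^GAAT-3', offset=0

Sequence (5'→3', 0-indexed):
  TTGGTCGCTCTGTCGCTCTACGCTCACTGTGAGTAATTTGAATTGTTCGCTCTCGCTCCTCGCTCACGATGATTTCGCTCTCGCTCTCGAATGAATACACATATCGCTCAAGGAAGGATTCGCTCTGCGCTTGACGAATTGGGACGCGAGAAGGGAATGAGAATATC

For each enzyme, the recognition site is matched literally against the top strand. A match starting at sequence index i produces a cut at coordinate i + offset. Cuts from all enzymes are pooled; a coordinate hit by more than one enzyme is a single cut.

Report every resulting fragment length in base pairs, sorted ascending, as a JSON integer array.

[2,4,6,6,6,7,8,10,13,15,16,17,17,19,21]

Scan for sites:
  BxoIV TCGCTC/6: at [4, 12, 46, 52, 59, 74, 80, 103, 119] ⇒ [10, 18, 52, 58, 65, 80, 86, 109, 125]
  IvoIX GAAT/0: at [39, 88, 92, 135, 154, 160] ⇒ [39, 88, 92, 135, 154, 160]

All cut coordinates (distinct, sorted): [10, 18, 39, 52, 58, 65, 80, 86, 88, 92, 109, 125, 135, 154, 160]

Fragments:
  10→18: 8 bp
  18→39: 21 bp
  39→52: 13 bp
  52→58: 6 bp
  58→65: 7 bp
  65→80: 15 bp
  80→86: 6 bp
  86→88: 2 bp
  88→92: 4 bp
  92→109: 17 bp
  109→125: 16 bp
  125→135: 10 bp
  135→154: 19 bp
  154→160: 6 bp
  160→10 (wrap): 167-160+10 = 17 bp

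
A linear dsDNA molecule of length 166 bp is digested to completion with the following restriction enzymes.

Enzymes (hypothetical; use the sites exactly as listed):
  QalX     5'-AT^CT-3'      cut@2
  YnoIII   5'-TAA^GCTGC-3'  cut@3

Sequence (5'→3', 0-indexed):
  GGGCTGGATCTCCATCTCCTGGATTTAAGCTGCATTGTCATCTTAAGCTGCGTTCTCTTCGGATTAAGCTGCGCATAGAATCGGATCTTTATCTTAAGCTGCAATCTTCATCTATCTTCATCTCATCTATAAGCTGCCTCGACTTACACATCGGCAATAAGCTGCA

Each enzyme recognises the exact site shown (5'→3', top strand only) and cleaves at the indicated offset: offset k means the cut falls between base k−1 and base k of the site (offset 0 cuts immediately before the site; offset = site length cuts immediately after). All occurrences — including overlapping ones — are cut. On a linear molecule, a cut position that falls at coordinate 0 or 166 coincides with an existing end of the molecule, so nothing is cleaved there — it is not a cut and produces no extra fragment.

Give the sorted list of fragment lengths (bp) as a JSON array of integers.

Site scan:
  QalX (ATCT, off=2): starts [7, 13, 39, 84, 90, 103, 109, 113, 119, 124] → cuts [9, 15, 41, 86, 92, 105, 111, 115, 121, 126]
  YnoIII (TAAGCTGC, off=3): starts [25, 43, 64, 94, 129, 157] → cuts [28, 46, 67, 97, 132, 160]

Pooled cuts: [9, 15, 28, 41, 46, 67, 86, 92, 97, 105, 111, 115, 121, 126, 132, 160]

Fragment lengths:
  [0,9): 9 bp
  [9,15): 6 bp
  [15,28): 13 bp
  [28,41): 13 bp
  [41,46): 5 bp
  [46,67): 21 bp
  [67,86): 19 bp
  [86,92): 6 bp
  [92,97): 5 bp
  [97,105): 8 bp
  [105,111): 6 bp
  [111,115): 4 bp
  [115,121): 6 bp
  [121,126): 5 bp
  [126,132): 6 bp
  [132,160): 28 bp
  [160,166): 6 bp

[4,5,5,5,6,6,6,6,6,6,8,9,13,13,19,21,28]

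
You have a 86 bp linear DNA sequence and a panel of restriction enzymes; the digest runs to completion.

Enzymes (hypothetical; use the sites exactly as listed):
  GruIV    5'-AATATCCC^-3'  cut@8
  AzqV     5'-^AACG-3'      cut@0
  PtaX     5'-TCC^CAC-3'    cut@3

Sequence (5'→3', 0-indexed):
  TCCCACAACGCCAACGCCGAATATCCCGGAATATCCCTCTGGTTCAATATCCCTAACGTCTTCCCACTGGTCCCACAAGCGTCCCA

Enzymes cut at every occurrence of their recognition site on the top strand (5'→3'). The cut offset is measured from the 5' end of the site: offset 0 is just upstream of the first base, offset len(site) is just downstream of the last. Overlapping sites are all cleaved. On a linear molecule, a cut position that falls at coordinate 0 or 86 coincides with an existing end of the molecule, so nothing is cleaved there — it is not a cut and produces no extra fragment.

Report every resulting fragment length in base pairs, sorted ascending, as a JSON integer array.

[1,3,3,6,9,10,10,13,15,16]

Scan for sites:
  GruIV (AATATCCC, off=8): starts [19, 29, 45] → cuts [27, 37, 53]
  AzqV (AACG, off=0): starts [6, 12, 54] → cuts [6, 12, 54]
  PtaX (TCCCAC, off=3): starts [0, 61, 70] → cuts [3, 64, 73]

All cut coordinates (distinct, sorted): [3, 6, 12, 27, 37, 53, 54, 64, 73]

Fragments:
  [0,3): 3 bp
  [3,6): 3 bp
  [6,12): 6 bp
  [12,27): 15 bp
  [27,37): 10 bp
  [37,53): 16 bp
  [53,54): 1 bp
  [54,64): 10 bp
  [64,73): 9 bp
  [73,86): 13 bp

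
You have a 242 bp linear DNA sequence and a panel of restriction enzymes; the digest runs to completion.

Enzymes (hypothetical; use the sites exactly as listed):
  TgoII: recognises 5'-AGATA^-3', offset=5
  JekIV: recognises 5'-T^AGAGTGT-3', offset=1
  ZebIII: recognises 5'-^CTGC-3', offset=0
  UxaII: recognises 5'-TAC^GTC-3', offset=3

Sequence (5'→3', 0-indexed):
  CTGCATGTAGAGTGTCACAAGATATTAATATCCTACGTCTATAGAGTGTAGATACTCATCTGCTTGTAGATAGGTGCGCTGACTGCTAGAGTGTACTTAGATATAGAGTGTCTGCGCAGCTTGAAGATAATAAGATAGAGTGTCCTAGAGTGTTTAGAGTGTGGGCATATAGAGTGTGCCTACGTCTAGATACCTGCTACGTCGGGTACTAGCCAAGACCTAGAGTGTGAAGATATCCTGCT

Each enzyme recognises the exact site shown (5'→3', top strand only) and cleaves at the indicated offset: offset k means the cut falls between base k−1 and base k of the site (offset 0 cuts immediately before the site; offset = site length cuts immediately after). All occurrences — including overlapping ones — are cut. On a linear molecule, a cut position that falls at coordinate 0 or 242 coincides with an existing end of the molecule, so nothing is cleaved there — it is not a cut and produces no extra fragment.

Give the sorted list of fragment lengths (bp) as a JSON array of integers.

[1,1,1,2,5,5,5,6,7,7,7,8,9,9,9,10,12,12,13,13,14,15,16,16,18,21]

Per-enzyme occurrences:
  TgoII (AGATA, off=5): starts [19, 49, 67, 98, 124, 132, 187, 230] → cuts [24, 54, 72, 103, 129, 137, 192, 235]
  JekIV (TAGAGTGT, off=1): starts [7, 41, 86, 103, 135, 145, 154, 169, 220] → cuts [8, 42, 87, 104, 136, 146, 155, 170, 221]
  ZebIII (CTGC, off=0): starts [0, 59, 82, 111, 193, 237] → cuts [59, 82, 111, 193, 237] (position 0 is a terminus of the linear molecule — no cut)
  UxaII (TACGTC, off=3): starts [33, 180, 197] → cuts [36, 183, 200]

All cut coordinates (distinct, sorted): [8, 24, 36, 42, 54, 59, 72, 82, 87, 103, 104, 111, 129, 136, 137, 146, 155, 170, 183, 192, 193, 200, 221, 235, 237]

Fragments:
  [0,8): 8 bp
  [8,24): 16 bp
  [24,36): 12 bp
  [36,42): 6 bp
  [42,54): 12 bp
  [54,59): 5 bp
  [59,72): 13 bp
  [72,82): 10 bp
  [82,87): 5 bp
  [87,103): 16 bp
  [103,104): 1 bp
  [104,111): 7 bp
  [111,129): 18 bp
  [129,136): 7 bp
  [136,137): 1 bp
  [137,146): 9 bp
  [146,155): 9 bp
  [155,170): 15 bp
  [170,183): 13 bp
  [183,192): 9 bp
  [192,193): 1 bp
  [193,200): 7 bp
  [200,221): 21 bp
  [221,235): 14 bp
  [235,237): 2 bp
  [237,242): 5 bp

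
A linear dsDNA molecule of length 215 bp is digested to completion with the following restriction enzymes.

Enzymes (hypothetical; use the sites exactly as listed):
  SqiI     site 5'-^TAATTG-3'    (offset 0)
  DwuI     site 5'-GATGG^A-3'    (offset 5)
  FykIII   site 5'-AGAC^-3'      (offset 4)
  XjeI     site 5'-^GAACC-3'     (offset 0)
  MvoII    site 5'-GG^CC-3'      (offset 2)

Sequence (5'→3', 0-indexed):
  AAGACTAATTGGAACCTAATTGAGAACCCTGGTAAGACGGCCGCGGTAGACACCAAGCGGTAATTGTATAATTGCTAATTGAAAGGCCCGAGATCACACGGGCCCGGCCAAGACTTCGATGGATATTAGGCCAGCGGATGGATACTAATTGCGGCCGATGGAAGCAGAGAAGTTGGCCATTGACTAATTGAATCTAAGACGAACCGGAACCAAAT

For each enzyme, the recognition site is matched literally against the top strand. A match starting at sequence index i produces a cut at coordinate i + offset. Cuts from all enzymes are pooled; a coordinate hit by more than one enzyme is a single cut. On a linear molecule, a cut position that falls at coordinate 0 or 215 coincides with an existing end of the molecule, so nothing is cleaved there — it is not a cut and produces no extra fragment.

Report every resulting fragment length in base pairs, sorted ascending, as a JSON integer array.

[2,4,5,5,5,6,6,7,7,7,7,8,8,8,8,9,9,9,11,11,11,15,15,16,16]

Site scan:
  SqiI (TAATTG, off=0): starts [5, 16, 60, 68, 75, 145, 184] → cuts [5, 16, 60, 68, 75, 145, 184]
  DwuI (GATGGA, off=5): starts [117, 136, 156] → cuts [122, 141, 161]
  FykIII (AGAC, off=4): starts [1, 34, 47, 110, 196] → cuts [5, 38, 51, 114, 200]
  XjeI (GAACC, off=0): starts [11, 23, 200, 206] → cuts [11, 23, 200, 206]
  MvoII (GGCC, off=2): starts [38, 84, 100, 105, 128, 152, 174] → cuts [40, 86, 102, 107, 130, 154, 176]

Pooled cuts: [5, 11, 16, 23, 38, 40, 51, 60, 68, 75, 86, 102, 107, 114, 122, 130, 141, 145, 154, 161, 176, 184, 200, 206]

Fragment lengths:
  [0,5): 5 bp
  [5,11): 6 bp
  [11,16): 5 bp
  [16,23): 7 bp
  [23,38): 15 bp
  [38,40): 2 bp
  [40,51): 11 bp
  [51,60): 9 bp
  [60,68): 8 bp
  [68,75): 7 bp
  [75,86): 11 bp
  [86,102): 16 bp
  [102,107): 5 bp
  [107,114): 7 bp
  [114,122): 8 bp
  [122,130): 8 bp
  [130,141): 11 bp
  [141,145): 4 bp
  [145,154): 9 bp
  [154,161): 7 bp
  [161,176): 15 bp
  [176,184): 8 bp
  [184,200): 16 bp
  [200,206): 6 bp
  [206,215): 9 bp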